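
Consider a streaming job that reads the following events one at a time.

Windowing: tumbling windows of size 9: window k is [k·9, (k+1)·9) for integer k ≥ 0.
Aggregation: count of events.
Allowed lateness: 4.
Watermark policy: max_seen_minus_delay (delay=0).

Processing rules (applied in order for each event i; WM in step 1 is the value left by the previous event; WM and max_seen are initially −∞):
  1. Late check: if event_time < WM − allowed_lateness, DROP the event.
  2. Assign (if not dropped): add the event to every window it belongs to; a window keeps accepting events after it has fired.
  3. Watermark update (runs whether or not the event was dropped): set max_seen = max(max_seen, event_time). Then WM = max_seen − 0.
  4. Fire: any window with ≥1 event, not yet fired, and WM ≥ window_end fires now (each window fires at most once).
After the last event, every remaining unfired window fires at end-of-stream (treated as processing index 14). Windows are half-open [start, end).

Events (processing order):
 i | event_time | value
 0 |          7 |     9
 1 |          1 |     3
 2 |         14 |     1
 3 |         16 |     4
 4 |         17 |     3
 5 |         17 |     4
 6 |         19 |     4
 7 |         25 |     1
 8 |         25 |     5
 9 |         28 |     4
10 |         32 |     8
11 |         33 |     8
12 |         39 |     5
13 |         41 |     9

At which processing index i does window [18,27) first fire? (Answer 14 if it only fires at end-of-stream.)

9

i=0 t=7 v=9: → [0,9); WM=7
i=1 t=1 v=3: DROP (t<7-4); WM=7
i=2 t=14 v=1: → [9,18); WM=14; [0,9) fires=1
i=3 t=16 v=4: → [9,18); WM=16
i=4 t=17 v=3: → [9,18); WM=17
i=5 t=17 v=4: → [9,18); WM=17
i=6 t=19 v=4: → [18,27); WM=19; [9,18) fires=4
i=7 t=25 v=1: → [18,27); WM=25
i=8 t=25 v=5: → [18,27); WM=25
i=9 t=28 v=4: → [27,36); WM=28; [18,27) fires=3
i=10 t=32 v=8: → [27,36); WM=32
i=11 t=33 v=8: → [27,36); WM=33
i=12 t=39 v=5: → [36,45); WM=39; [27,36) fires=3
i=13 t=41 v=9: → [36,45); WM=41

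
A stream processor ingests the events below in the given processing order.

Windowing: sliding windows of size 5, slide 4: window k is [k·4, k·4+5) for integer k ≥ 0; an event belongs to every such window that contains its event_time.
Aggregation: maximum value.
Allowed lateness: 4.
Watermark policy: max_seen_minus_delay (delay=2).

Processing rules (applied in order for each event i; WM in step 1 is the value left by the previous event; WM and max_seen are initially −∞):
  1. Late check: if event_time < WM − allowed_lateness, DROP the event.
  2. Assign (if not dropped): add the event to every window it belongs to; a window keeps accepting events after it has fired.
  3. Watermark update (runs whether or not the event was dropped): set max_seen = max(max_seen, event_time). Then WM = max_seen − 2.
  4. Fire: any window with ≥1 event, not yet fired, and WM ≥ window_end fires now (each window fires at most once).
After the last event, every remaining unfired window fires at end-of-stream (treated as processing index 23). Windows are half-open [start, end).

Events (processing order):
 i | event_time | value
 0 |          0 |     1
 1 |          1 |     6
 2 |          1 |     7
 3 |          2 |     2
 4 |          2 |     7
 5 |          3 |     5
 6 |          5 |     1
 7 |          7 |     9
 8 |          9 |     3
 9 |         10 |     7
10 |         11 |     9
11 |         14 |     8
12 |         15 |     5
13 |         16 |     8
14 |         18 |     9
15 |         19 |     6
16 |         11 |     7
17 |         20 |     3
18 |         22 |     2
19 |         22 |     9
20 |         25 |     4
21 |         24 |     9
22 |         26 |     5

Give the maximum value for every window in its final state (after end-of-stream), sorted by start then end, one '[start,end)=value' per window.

[0,5)=7 [4,9)=9 [8,13)=9 [12,17)=8 [16,21)=9 [20,25)=9 [24,29)=9

i=0 t=0 v=1: → [0,5); WM=-2
i=1 t=1 v=6: → [0,5); WM=-1
i=2 t=1 v=7: → [0,5); WM=-1
i=3 t=2 v=2: → [0,5); WM=0
i=4 t=2 v=7: → [0,5); WM=0
i=5 t=3 v=5: → [0,5); WM=1
i=6 t=5 v=1: → [4,9); WM=3
i=7 t=7 v=9: → [4,9); WM=5; [0,5) fires=7
i=8 t=9 v=3: → [8,13); WM=7
i=9 t=10 v=7: → [8,13); WM=8
i=10 t=11 v=9: → [8,13); WM=9; [4,9) fires=9
i=11 t=14 v=8: → [12,17); WM=12
i=12 t=15 v=5: → [12,17); WM=13; [8,13) fires=9
i=13 t=16 v=8: → [16,21),[12,17); WM=14
i=14 t=18 v=9: → [16,21); WM=16
i=15 t=19 v=6: → [16,21); WM=17; [12,17) fires=8
i=16 t=11 v=7: DROP (t<17-4); WM=17
i=17 t=20 v=3: → [20,25),[16,21); WM=18
i=18 t=22 v=2: → [20,25); WM=20
i=19 t=22 v=9: → [20,25); WM=20
i=20 t=25 v=4: → [24,29); WM=23; [16,21) fires=9
i=21 t=24 v=9: → [24,29),[20,25); WM=23
i=22 t=26 v=5: → [24,29); WM=24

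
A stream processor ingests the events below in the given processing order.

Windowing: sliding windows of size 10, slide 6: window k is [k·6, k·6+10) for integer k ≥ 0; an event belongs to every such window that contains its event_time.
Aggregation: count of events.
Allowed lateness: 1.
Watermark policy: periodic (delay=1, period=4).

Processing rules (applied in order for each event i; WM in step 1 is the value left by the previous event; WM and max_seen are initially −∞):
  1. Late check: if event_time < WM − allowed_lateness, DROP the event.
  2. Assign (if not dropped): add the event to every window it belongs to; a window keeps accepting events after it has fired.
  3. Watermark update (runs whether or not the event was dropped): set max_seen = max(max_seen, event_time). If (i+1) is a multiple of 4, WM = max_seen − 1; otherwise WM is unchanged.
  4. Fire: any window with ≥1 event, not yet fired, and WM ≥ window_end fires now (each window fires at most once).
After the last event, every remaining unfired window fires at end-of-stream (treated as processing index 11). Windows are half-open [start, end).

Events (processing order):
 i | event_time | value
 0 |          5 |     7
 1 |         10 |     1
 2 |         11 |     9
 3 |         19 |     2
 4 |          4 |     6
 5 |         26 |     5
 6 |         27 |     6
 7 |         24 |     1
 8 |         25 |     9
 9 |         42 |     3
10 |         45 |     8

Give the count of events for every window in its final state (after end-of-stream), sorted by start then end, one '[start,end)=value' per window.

i=0 t=5 v=7: → [0,10); WM=−∞
i=1 t=10 v=1: → [6,16); WM=−∞
i=2 t=11 v=9: → [6,16); WM=−∞
i=3 t=19 v=2: → [18,28),[12,22); WM=18; [0,10) fires=1 [6,16) fires=2
i=4 t=4 v=6: DROP (t<18-1); WM=18
i=5 t=26 v=5: → [24,34),[18,28); WM=18
i=6 t=27 v=6: → [24,34),[18,28); WM=18
i=7 t=24 v=1: → [24,34),[18,28); WM=26; [12,22) fires=1
i=8 t=25 v=9: → [24,34),[18,28); WM=26
i=9 t=42 v=3: → [42,52),[36,46); WM=26
i=10 t=45 v=8: → [42,52),[36,46); WM=26

[0,10)=1 [6,16)=2 [12,22)=1 [18,28)=5 [24,34)=4 [36,46)=2 [42,52)=2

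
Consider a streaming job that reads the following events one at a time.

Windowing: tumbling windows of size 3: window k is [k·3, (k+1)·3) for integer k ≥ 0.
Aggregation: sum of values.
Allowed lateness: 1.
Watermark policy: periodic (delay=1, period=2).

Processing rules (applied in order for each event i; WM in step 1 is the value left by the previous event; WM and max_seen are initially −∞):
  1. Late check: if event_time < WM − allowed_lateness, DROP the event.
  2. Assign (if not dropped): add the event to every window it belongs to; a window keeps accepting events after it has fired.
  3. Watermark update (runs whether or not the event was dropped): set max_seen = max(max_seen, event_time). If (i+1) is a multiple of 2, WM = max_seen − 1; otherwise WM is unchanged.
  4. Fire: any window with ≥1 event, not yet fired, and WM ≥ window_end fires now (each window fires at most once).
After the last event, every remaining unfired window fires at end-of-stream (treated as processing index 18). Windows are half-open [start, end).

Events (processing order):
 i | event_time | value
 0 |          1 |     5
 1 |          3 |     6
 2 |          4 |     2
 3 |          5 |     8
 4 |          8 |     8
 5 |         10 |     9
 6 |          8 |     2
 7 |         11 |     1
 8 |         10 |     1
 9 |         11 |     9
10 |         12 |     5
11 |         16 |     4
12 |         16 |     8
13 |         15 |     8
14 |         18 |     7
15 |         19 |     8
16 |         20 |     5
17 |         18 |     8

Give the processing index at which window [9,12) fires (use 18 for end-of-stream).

i=0 t=1 v=5: → [0,3); WM=−∞
i=1 t=3 v=6: → [3,6); WM=2
i=2 t=4 v=2: → [3,6); WM=2
i=3 t=5 v=8: → [3,6); WM=4; [0,3) fires=5
i=4 t=8 v=8: → [6,9); WM=4
i=5 t=10 v=9: → [9,12); WM=9; [3,6) fires=16 [6,9) fires=8
i=6 t=8 v=2: → [6,9); WM=9
i=7 t=11 v=1: → [9,12); WM=10
i=8 t=10 v=1: → [9,12); WM=10
i=9 t=11 v=9: → [9,12); WM=10
i=10 t=12 v=5: → [12,15); WM=10
i=11 t=16 v=4: → [15,18); WM=15; [9,12) fires=20 [12,15) fires=5
i=12 t=16 v=8: → [15,18); WM=15
i=13 t=15 v=8: → [15,18); WM=15
i=14 t=18 v=7: → [18,21); WM=15
i=15 t=19 v=8: → [18,21); WM=18; [15,18) fires=20
i=16 t=20 v=5: → [18,21); WM=18
i=17 t=18 v=8: → [18,21); WM=19

11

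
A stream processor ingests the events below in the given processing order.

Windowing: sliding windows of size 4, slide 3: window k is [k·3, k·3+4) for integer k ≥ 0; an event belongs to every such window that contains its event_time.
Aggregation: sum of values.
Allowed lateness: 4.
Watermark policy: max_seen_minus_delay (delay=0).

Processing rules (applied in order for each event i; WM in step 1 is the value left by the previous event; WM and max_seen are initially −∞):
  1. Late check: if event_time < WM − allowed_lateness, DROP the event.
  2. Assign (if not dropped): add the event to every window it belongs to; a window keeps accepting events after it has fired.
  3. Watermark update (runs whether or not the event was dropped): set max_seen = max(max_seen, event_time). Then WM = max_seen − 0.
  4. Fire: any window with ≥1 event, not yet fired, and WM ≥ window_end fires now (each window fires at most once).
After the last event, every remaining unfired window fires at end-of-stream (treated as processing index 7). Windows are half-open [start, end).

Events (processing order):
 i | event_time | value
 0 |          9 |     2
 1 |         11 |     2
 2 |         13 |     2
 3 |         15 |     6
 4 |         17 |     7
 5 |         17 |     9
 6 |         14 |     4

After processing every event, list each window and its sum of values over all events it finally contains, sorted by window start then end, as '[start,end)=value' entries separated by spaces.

i=0 t=9 v=2: → [9,13),[6,10); WM=9
i=1 t=11 v=2: → [9,13); WM=11; [6,10) fires=2
i=2 t=13 v=2: → [12,16); WM=13; [9,13) fires=4
i=3 t=15 v=6: → [15,19),[12,16); WM=15
i=4 t=17 v=7: → [15,19); WM=17; [12,16) fires=8
i=5 t=17 v=9: → [15,19); WM=17
i=6 t=14 v=4: → [12,16); WM=17

[6,10)=2 [9,13)=4 [12,16)=12 [15,19)=22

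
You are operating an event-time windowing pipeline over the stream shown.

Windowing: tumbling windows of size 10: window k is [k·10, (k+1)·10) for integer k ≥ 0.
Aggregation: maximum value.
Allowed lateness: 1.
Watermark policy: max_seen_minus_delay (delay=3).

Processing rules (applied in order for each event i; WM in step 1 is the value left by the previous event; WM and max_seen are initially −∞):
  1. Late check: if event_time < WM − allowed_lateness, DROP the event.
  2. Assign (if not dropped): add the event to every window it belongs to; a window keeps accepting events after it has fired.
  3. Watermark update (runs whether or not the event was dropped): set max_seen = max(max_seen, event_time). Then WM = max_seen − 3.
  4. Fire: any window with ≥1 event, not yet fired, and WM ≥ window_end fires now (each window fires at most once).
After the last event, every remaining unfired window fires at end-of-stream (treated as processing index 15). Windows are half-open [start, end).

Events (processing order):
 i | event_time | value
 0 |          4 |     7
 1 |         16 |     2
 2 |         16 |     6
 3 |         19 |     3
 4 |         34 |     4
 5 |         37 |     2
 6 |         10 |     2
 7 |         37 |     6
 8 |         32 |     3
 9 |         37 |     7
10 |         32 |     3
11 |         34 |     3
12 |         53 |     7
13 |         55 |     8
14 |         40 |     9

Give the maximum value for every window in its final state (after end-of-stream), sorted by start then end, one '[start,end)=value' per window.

i=0 t=4 v=7: → [0,10); WM=1
i=1 t=16 v=2: → [10,20); WM=13; [0,10) fires=7
i=2 t=16 v=6: → [10,20); WM=13
i=3 t=19 v=3: → [10,20); WM=16
i=4 t=34 v=4: → [30,40); WM=31; [10,20) fires=6
i=5 t=37 v=2: → [30,40); WM=34
i=6 t=10 v=2: DROP (t<34-1); WM=34
i=7 t=37 v=6: → [30,40); WM=34
i=8 t=32 v=3: DROP (t<34-1); WM=34
i=9 t=37 v=7: → [30,40); WM=34
i=10 t=32 v=3: DROP (t<34-1); WM=34
i=11 t=34 v=3: → [30,40); WM=34
i=12 t=53 v=7: → [50,60); WM=50; [30,40) fires=7
i=13 t=55 v=8: → [50,60); WM=52
i=14 t=40 v=9: DROP (t<52-1); WM=52

[0,10)=7 [10,20)=6 [30,40)=7 [50,60)=8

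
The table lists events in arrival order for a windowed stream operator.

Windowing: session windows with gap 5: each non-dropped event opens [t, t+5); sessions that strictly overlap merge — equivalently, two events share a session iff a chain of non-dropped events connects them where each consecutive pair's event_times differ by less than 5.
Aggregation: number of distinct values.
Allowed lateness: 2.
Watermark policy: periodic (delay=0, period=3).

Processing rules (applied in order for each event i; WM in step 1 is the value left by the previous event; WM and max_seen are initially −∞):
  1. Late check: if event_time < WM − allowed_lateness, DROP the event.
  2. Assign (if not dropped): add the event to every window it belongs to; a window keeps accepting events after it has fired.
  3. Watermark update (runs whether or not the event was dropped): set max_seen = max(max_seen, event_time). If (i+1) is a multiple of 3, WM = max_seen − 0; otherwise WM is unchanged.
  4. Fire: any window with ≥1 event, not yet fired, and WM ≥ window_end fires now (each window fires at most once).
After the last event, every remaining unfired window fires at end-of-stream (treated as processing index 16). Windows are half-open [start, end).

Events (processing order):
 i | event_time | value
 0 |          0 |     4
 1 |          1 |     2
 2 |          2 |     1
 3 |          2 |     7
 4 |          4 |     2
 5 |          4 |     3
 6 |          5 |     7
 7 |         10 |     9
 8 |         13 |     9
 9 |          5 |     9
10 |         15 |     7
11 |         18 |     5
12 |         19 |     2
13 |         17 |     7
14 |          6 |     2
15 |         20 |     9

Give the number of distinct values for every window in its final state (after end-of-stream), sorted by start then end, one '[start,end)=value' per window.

[0,10)=5 [10,25)=4

i=0 t=0 v=4: → [0,5); WM=−∞
i=1 t=1 v=2: → [0,6); WM=−∞
i=2 t=2 v=1: → [0,7); WM=2
i=3 t=2 v=7: → [0,7); WM=2
i=4 t=4 v=2: → [0,9); WM=2
i=5 t=4 v=3: → [0,9); WM=4
i=6 t=5 v=7: → [0,10); WM=4
i=7 t=10 v=9: → [10,15); WM=4
i=8 t=13 v=9: → [10,18); WM=13
i=9 t=5 v=9: DROP (t<13-2); WM=13
i=10 t=15 v=7: → [10,20); WM=13
i=11 t=18 v=5: → [10,23); WM=18
i=12 t=19 v=2: → [10,24); WM=18
i=13 t=17 v=7: → [10,24); WM=18
i=14 t=6 v=2: DROP (t<18-2); WM=19
i=15 t=20 v=9: → [10,25); WM=19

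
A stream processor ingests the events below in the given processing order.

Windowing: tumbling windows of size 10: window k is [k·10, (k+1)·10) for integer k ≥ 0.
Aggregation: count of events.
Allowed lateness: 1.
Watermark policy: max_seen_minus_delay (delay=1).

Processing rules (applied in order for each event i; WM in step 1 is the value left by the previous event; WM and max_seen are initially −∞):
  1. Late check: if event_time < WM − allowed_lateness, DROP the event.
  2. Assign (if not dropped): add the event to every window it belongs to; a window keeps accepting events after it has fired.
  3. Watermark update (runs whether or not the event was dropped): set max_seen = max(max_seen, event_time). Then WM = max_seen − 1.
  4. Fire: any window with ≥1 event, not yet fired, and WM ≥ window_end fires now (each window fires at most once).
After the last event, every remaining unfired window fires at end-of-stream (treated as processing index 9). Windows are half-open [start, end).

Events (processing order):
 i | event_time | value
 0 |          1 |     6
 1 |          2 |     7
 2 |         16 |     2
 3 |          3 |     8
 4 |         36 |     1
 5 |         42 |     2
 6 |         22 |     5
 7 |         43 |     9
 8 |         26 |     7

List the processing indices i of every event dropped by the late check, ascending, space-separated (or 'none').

i=0 t=1 v=6: → [0,10); WM=0
i=1 t=2 v=7: → [0,10); WM=1
i=2 t=16 v=2: → [10,20); WM=15; [0,10) fires=2
i=3 t=3 v=8: DROP (t<15-1); WM=15
i=4 t=36 v=1: → [30,40); WM=35; [10,20) fires=1
i=5 t=42 v=2: → [40,50); WM=41; [30,40) fires=1
i=6 t=22 v=5: DROP (t<41-1); WM=41
i=7 t=43 v=9: → [40,50); WM=42
i=8 t=26 v=7: DROP (t<42-1); WM=42

3 6 8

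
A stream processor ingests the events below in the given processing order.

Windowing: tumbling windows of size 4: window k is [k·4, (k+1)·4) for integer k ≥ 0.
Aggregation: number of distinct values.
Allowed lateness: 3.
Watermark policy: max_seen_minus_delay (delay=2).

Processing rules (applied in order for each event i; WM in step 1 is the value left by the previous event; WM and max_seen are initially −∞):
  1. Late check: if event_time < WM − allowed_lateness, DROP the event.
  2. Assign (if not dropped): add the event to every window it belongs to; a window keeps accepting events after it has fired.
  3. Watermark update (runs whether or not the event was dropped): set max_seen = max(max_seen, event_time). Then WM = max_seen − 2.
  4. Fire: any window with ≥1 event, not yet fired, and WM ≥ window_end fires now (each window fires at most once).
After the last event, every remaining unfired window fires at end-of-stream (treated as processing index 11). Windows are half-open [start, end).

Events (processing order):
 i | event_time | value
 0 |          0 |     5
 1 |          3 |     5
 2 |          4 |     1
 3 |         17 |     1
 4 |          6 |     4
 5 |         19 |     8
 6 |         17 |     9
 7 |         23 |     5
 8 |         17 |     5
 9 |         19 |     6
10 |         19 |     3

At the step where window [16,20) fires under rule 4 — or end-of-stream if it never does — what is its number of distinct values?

3

i=0 t=0 v=5: → [0,4); WM=-2
i=1 t=3 v=5: → [0,4); WM=1
i=2 t=4 v=1: → [4,8); WM=2
i=3 t=17 v=1: → [16,20); WM=15; [0,4) fires=1 [4,8) fires=1
i=4 t=6 v=4: DROP (t<15-3); WM=15
i=5 t=19 v=8: → [16,20); WM=17
i=6 t=17 v=9: → [16,20); WM=17
i=7 t=23 v=5: → [20,24); WM=21; [16,20) fires=3
i=8 t=17 v=5: DROP (t<21-3); WM=21
i=9 t=19 v=6: → [16,20); WM=21
i=10 t=19 v=3: → [16,20); WM=21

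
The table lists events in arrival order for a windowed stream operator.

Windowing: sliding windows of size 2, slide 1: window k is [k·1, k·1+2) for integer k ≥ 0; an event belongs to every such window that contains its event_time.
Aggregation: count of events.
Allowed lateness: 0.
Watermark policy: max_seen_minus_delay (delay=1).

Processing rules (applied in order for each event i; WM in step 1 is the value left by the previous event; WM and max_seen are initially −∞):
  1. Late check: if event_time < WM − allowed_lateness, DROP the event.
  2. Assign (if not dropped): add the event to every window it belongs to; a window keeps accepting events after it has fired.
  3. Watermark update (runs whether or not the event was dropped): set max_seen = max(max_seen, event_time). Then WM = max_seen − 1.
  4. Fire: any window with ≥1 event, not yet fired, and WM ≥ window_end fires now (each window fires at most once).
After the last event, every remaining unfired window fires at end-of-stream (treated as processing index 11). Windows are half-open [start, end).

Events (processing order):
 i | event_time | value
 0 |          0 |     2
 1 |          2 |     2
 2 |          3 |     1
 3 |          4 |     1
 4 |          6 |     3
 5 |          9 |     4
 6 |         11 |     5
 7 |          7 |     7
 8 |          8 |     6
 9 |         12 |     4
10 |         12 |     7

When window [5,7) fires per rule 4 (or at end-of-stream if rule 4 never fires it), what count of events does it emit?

i=0 t=0 v=2: → [0,2); WM=-1
i=1 t=2 v=2: → [2,4),[1,3); WM=1
i=2 t=3 v=1: → [3,5),[2,4); WM=2; [0,2) fires=1
i=3 t=4 v=1: → [4,6),[3,5); WM=3; [1,3) fires=1
i=4 t=6 v=3: → [6,8),[5,7); WM=5; [2,4) fires=2 [3,5) fires=2
i=5 t=9 v=4: → [9,11),[8,10); WM=8; [4,6) fires=1 [5,7) fires=1 [6,8) fires=1
i=6 t=11 v=5: → [11,13),[10,12); WM=10; [8,10) fires=1
i=7 t=7 v=7: DROP (t<10-0); WM=10
i=8 t=8 v=6: DROP (t<10-0); WM=10
i=9 t=12 v=4: → [12,14),[11,13); WM=11; [9,11) fires=1
i=10 t=12 v=7: → [12,14),[11,13); WM=11

1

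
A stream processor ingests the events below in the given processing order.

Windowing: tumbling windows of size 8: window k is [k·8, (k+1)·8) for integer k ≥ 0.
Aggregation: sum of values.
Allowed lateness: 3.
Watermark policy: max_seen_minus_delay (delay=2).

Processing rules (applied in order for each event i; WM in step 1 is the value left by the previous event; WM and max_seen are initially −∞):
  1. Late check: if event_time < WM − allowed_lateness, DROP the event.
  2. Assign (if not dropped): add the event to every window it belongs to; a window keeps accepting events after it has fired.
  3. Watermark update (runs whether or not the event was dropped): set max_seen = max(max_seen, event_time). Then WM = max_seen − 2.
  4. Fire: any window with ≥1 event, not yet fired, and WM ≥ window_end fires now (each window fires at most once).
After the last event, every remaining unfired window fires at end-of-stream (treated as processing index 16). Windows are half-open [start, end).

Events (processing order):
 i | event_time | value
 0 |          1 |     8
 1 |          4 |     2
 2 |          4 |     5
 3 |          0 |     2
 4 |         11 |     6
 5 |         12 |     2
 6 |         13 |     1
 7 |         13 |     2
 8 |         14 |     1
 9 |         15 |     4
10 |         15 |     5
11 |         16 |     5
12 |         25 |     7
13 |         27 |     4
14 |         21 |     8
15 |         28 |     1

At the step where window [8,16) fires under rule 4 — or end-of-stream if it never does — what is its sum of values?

21

i=0 t=1 v=8: → [0,8); WM=-1
i=1 t=4 v=2: → [0,8); WM=2
i=2 t=4 v=5: → [0,8); WM=2
i=3 t=0 v=2: → [0,8); WM=2
i=4 t=11 v=6: → [8,16); WM=9; [0,8) fires=17
i=5 t=12 v=2: → [8,16); WM=10
i=6 t=13 v=1: → [8,16); WM=11
i=7 t=13 v=2: → [8,16); WM=11
i=8 t=14 v=1: → [8,16); WM=12
i=9 t=15 v=4: → [8,16); WM=13
i=10 t=15 v=5: → [8,16); WM=13
i=11 t=16 v=5: → [16,24); WM=14
i=12 t=25 v=7: → [24,32); WM=23; [8,16) fires=21
i=13 t=27 v=4: → [24,32); WM=25; [16,24) fires=5
i=14 t=21 v=8: DROP (t<25-3); WM=25
i=15 t=28 v=1: → [24,32); WM=26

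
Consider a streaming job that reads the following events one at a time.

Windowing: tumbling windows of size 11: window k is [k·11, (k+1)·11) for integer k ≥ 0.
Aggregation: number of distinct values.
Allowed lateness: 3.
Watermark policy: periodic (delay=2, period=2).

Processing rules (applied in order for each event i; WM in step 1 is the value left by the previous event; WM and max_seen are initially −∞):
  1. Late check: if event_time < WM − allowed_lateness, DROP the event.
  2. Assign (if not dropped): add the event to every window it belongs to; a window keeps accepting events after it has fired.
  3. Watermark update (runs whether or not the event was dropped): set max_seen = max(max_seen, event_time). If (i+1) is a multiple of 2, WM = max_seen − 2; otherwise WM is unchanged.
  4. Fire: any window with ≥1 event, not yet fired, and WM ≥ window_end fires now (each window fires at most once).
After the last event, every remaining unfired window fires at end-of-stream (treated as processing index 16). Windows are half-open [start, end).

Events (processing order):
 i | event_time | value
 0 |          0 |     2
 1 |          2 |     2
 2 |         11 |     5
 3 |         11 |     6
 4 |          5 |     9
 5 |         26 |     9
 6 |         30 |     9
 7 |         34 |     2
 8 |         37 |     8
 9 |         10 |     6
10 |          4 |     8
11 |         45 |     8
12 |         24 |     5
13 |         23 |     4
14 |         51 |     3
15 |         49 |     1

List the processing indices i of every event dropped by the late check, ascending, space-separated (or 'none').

i=0 t=0 v=2: → [0,11); WM=−∞
i=1 t=2 v=2: → [0,11); WM=0
i=2 t=11 v=5: → [11,22); WM=0
i=3 t=11 v=6: → [11,22); WM=9
i=4 t=5 v=9: DROP (t<9-3); WM=9
i=5 t=26 v=9: → [22,33); WM=24; [0,11) fires=1 [11,22) fires=2
i=6 t=30 v=9: → [22,33); WM=24
i=7 t=34 v=2: → [33,44); WM=32
i=8 t=37 v=8: → [33,44); WM=32
i=9 t=10 v=6: DROP (t<32-3); WM=35; [22,33) fires=1
i=10 t=4 v=8: DROP (t<35-3); WM=35
i=11 t=45 v=8: → [44,55); WM=43
i=12 t=24 v=5: DROP (t<43-3); WM=43
i=13 t=23 v=4: DROP (t<43-3); WM=43
i=14 t=51 v=3: → [44,55); WM=43
i=15 t=49 v=1: → [44,55); WM=49; [33,44) fires=2

4 9 10 12 13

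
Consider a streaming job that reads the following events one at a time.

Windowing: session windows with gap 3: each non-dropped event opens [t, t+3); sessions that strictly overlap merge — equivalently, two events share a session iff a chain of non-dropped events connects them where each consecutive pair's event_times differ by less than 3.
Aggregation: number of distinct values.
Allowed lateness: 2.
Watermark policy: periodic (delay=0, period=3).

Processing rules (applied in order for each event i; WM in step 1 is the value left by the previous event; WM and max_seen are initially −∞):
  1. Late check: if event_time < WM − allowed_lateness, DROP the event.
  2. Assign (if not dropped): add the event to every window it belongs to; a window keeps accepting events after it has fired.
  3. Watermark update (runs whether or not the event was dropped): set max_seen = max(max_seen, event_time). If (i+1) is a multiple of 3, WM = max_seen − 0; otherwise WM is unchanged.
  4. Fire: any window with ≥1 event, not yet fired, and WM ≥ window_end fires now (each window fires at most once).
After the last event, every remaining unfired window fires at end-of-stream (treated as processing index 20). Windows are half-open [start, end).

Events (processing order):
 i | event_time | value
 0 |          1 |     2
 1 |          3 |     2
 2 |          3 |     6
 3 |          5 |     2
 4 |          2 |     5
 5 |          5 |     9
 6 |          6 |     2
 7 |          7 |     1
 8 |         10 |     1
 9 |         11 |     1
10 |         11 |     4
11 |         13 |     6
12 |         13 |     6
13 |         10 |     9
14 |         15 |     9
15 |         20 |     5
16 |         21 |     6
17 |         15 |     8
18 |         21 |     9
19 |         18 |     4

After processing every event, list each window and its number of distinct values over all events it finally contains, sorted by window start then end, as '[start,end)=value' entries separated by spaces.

i=0 t=1 v=2: → [1,4); WM=−∞
i=1 t=3 v=2: → [1,6); WM=−∞
i=2 t=3 v=6: → [1,6); WM=3
i=3 t=5 v=2: → [1,8); WM=3
i=4 t=2 v=5: → [1,8); WM=3
i=5 t=5 v=9: → [1,8); WM=5
i=6 t=6 v=2: → [1,9); WM=5
i=7 t=7 v=1: → [1,10); WM=5
i=8 t=10 v=1: → [10,13); WM=10
i=9 t=11 v=1: → [10,14); WM=10
i=10 t=11 v=4: → [10,14); WM=10
i=11 t=13 v=6: → [10,16); WM=13
i=12 t=13 v=6: → [10,16); WM=13
i=13 t=10 v=9: DROP (t<13-2); WM=13
i=14 t=15 v=9: → [10,18); WM=15
i=15 t=20 v=5: → [20,23); WM=15
i=16 t=21 v=6: → [20,24); WM=15
i=17 t=15 v=8: → [10,18); WM=21
i=18 t=21 v=9: → [20,24); WM=21
i=19 t=18 v=4: DROP (t<21-2); WM=21

[1,10)=5 [10,18)=5 [20,24)=3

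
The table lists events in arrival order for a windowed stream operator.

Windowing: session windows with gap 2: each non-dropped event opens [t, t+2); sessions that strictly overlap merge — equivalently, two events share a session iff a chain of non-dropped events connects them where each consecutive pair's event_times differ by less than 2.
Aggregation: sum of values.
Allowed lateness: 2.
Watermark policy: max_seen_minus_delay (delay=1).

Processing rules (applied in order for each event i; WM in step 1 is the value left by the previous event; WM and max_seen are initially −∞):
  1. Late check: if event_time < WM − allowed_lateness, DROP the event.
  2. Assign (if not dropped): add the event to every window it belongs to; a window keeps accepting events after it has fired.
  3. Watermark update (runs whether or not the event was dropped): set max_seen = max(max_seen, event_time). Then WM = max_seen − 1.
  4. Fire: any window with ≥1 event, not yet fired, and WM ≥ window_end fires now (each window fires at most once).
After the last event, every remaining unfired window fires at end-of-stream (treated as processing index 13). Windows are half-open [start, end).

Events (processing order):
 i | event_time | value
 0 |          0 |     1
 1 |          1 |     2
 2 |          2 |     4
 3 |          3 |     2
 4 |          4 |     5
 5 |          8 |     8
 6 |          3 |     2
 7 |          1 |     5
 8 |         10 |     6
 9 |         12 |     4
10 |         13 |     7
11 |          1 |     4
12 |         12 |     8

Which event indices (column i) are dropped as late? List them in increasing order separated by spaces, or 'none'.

i=0 t=0 v=1: → [0,2); WM=-1
i=1 t=1 v=2: → [0,3); WM=0
i=2 t=2 v=4: → [0,4); WM=1
i=3 t=3 v=2: → [0,5); WM=2
i=4 t=4 v=5: → [0,6); WM=3
i=5 t=8 v=8: → [8,10); WM=7
i=6 t=3 v=2: DROP (t<7-2); WM=7
i=7 t=1 v=5: DROP (t<7-2); WM=7
i=8 t=10 v=6: → [10,12); WM=9
i=9 t=12 v=4: → [12,14); WM=11
i=10 t=13 v=7: → [12,15); WM=12
i=11 t=1 v=4: DROP (t<12-2); WM=12
i=12 t=12 v=8: → [12,15); WM=12

6 7 11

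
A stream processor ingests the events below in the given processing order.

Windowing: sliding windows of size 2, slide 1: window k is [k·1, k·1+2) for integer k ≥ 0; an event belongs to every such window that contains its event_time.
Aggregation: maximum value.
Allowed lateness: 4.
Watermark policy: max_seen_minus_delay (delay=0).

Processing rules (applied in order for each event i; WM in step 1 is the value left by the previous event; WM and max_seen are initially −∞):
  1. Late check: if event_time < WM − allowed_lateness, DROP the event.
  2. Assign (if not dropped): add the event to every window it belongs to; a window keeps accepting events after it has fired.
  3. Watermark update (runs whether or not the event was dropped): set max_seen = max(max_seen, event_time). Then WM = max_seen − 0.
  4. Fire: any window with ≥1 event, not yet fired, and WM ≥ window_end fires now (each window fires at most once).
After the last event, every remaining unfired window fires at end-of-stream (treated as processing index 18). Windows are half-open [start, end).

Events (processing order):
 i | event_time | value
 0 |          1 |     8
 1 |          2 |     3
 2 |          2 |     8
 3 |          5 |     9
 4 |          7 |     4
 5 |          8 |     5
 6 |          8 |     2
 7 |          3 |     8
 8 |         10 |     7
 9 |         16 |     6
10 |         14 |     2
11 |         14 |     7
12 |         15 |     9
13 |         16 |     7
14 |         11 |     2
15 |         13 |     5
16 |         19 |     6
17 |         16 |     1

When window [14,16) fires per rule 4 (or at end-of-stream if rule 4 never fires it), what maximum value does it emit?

i=0 t=1 v=8: → [1,3),[0,2); WM=1
i=1 t=2 v=3: → [2,4),[1,3); WM=2; [0,2) fires=8
i=2 t=2 v=8: → [2,4),[1,3); WM=2
i=3 t=5 v=9: → [5,7),[4,6); WM=5; [1,3) fires=8 [2,4) fires=8
i=4 t=7 v=4: → [7,9),[6,8); WM=7; [4,6) fires=9 [5,7) fires=9
i=5 t=8 v=5: → [8,10),[7,9); WM=8; [6,8) fires=4
i=6 t=8 v=2: → [8,10),[7,9); WM=8
i=7 t=3 v=8: DROP (t<8-4); WM=8
i=8 t=10 v=7: → [10,12),[9,11); WM=10; [7,9) fires=5 [8,10) fires=5
i=9 t=16 v=6: → [16,18),[15,17); WM=16; [9,11) fires=7 [10,12) fires=7
i=10 t=14 v=2: → [14,16),[13,15); WM=16; [13,15) fires=2 [14,16) fires=2
i=11 t=14 v=7: → [14,16),[13,15); WM=16
i=12 t=15 v=9: → [15,17),[14,16); WM=16
i=13 t=16 v=7: → [16,18),[15,17); WM=16
i=14 t=11 v=2: DROP (t<16-4); WM=16
i=15 t=13 v=5: → [13,15),[12,14); WM=16; [12,14) fires=5
i=16 t=19 v=6: → [19,21),[18,20); WM=19; [15,17) fires=9 [16,18) fires=7
i=17 t=16 v=1: → [16,18),[15,17); WM=19

2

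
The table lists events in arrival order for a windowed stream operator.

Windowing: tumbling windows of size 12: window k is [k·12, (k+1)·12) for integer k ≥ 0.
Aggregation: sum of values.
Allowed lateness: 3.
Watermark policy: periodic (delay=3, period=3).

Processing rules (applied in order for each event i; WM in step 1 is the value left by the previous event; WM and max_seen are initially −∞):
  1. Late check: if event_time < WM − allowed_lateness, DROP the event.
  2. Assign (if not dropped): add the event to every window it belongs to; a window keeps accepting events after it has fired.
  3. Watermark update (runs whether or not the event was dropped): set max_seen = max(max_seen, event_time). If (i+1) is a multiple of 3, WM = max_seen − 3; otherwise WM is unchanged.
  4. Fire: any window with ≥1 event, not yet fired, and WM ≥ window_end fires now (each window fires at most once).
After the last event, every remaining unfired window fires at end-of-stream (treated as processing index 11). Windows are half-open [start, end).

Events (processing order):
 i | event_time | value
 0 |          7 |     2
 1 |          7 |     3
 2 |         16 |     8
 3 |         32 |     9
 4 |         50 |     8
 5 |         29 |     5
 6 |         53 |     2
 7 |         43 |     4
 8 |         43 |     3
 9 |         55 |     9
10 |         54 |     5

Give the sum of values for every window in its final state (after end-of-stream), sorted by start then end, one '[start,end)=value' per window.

i=0 t=7 v=2: → [0,12); WM=−∞
i=1 t=7 v=3: → [0,12); WM=−∞
i=2 t=16 v=8: → [12,24); WM=13; [0,12) fires=5
i=3 t=32 v=9: → [24,36); WM=13
i=4 t=50 v=8: → [48,60); WM=13
i=5 t=29 v=5: → [24,36); WM=47; [12,24) fires=8 [24,36) fires=14
i=6 t=53 v=2: → [48,60); WM=47
i=7 t=43 v=4: DROP (t<47-3); WM=47
i=8 t=43 v=3: DROP (t<47-3); WM=50
i=9 t=55 v=9: → [48,60); WM=50
i=10 t=54 v=5: → [48,60); WM=50

[0,12)=5 [12,24)=8 [24,36)=14 [48,60)=24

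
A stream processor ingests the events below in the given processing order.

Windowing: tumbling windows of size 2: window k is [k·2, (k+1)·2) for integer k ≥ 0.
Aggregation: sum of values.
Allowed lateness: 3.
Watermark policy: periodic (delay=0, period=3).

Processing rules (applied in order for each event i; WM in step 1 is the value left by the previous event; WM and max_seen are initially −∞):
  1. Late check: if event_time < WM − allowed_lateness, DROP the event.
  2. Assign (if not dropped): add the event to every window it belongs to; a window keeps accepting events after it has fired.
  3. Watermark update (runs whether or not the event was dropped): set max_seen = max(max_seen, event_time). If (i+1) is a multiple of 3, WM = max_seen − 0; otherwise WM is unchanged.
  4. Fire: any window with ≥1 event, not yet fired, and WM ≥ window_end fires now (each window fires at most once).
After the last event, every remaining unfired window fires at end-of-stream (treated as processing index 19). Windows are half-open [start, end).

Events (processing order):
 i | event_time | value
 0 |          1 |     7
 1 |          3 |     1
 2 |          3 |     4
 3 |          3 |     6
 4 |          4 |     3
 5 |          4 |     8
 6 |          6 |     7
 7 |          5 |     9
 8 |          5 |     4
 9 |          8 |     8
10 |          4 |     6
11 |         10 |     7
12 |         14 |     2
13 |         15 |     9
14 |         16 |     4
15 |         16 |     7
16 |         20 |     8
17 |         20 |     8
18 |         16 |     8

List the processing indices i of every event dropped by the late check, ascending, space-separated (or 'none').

18

i=0 t=1 v=7: → [0,2); WM=−∞
i=1 t=3 v=1: → [2,4); WM=−∞
i=2 t=3 v=4: → [2,4); WM=3; [0,2) fires=7
i=3 t=3 v=6: → [2,4); WM=3
i=4 t=4 v=3: → [4,6); WM=3
i=5 t=4 v=8: → [4,6); WM=4; [2,4) fires=11
i=6 t=6 v=7: → [6,8); WM=4
i=7 t=5 v=9: → [4,6); WM=4
i=8 t=5 v=4: → [4,6); WM=6; [4,6) fires=24
i=9 t=8 v=8: → [8,10); WM=6
i=10 t=4 v=6: → [4,6); WM=6
i=11 t=10 v=7: → [10,12); WM=10; [6,8) fires=7 [8,10) fires=8
i=12 t=14 v=2: → [14,16); WM=10
i=13 t=15 v=9: → [14,16); WM=10
i=14 t=16 v=4: → [16,18); WM=16; [10,12) fires=7 [14,16) fires=11
i=15 t=16 v=7: → [16,18); WM=16
i=16 t=20 v=8: → [20,22); WM=16
i=17 t=20 v=8: → [20,22); WM=20; [16,18) fires=11
i=18 t=16 v=8: DROP (t<20-3); WM=20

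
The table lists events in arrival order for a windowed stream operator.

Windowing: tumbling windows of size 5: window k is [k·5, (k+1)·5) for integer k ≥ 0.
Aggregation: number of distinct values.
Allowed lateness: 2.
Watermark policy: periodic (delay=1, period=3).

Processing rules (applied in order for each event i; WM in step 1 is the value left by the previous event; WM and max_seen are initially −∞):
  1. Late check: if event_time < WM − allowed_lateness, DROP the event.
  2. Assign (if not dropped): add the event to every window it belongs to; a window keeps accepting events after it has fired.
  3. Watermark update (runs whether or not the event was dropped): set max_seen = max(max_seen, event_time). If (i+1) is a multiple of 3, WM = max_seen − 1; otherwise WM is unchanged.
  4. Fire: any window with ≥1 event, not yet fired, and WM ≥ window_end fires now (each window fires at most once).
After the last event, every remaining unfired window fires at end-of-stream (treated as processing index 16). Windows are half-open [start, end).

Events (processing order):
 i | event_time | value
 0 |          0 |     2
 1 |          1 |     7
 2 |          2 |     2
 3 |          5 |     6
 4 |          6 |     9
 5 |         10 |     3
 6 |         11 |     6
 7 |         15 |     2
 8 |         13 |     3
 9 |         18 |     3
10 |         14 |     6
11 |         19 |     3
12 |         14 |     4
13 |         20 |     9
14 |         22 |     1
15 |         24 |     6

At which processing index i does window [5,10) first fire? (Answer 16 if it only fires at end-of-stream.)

i=0 t=0 v=2: → [0,5); WM=−∞
i=1 t=1 v=7: → [0,5); WM=−∞
i=2 t=2 v=2: → [0,5); WM=1
i=3 t=5 v=6: → [5,10); WM=1
i=4 t=6 v=9: → [5,10); WM=1
i=5 t=10 v=3: → [10,15); WM=9; [0,5) fires=2
i=6 t=11 v=6: → [10,15); WM=9
i=7 t=15 v=2: → [15,20); WM=9
i=8 t=13 v=3: → [10,15); WM=14; [5,10) fires=2
i=9 t=18 v=3: → [15,20); WM=14
i=10 t=14 v=6: → [10,15); WM=14
i=11 t=19 v=3: → [15,20); WM=18; [10,15) fires=2
i=12 t=14 v=4: DROP (t<18-2); WM=18
i=13 t=20 v=9: → [20,25); WM=18
i=14 t=22 v=1: → [20,25); WM=21; [15,20) fires=2
i=15 t=24 v=6: → [20,25); WM=21

8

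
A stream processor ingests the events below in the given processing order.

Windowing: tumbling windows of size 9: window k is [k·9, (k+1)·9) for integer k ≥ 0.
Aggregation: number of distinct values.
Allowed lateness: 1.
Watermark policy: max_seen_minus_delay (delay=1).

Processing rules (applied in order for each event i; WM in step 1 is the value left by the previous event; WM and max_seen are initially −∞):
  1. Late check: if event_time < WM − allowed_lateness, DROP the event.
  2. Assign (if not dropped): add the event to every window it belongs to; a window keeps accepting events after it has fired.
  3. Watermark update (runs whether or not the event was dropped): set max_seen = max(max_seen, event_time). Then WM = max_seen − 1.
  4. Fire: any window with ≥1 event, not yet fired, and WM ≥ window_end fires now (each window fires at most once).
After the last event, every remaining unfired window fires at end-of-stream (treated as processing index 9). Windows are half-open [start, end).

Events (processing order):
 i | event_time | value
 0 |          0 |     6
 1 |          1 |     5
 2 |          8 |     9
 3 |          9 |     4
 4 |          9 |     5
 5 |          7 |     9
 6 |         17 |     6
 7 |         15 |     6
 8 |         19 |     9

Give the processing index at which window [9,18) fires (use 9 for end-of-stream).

8

i=0 t=0 v=6: → [0,9); WM=-1
i=1 t=1 v=5: → [0,9); WM=0
i=2 t=8 v=9: → [0,9); WM=7
i=3 t=9 v=4: → [9,18); WM=8
i=4 t=9 v=5: → [9,18); WM=8
i=5 t=7 v=9: → [0,9); WM=8
i=6 t=17 v=6: → [9,18); WM=16; [0,9) fires=3
i=7 t=15 v=6: → [9,18); WM=16
i=8 t=19 v=9: → [18,27); WM=18; [9,18) fires=3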